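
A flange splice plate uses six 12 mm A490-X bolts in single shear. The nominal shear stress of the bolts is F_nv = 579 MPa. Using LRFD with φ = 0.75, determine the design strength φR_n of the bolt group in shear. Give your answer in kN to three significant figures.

A_b = π × 12² / 4 = 113.1 mm².
R_n = F_nv · A_b · n · n_s = 579 × 113.1 × 6 × 1 / 1000 = 392.9 kN.
Design strength φR_n = 0.75 × 392.9 = 295 kN.

295 kN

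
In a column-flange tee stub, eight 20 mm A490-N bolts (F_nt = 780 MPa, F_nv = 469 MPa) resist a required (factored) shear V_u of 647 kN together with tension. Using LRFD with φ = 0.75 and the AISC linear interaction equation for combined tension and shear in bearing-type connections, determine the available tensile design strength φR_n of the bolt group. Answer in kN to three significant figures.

835 kN

A_b = π·20²/4 = 314.2 mm²; f_rv = 647 × 1000 / (8 × 314.2) = 257.4 MPa.
F'_nt = 1.3 F_nt − (F_nt / φF_nv) f_rv = 1.3·780 − (780/(0.75·469))·257.4 = 443.1 MPa, capped at F_nt → F'_nt = 443.1 MPa.
R_n = F'_nt · A_b · n = 443.1 × 314.2 × 8 / 1000 = 1114 kN.
Design strength φR_n = 0.75 × 1114 = 835 kN.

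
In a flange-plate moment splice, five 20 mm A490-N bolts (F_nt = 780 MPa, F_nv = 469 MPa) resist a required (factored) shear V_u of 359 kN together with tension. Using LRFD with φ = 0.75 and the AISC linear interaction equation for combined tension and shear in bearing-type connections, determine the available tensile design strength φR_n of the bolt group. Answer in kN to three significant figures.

598 kN

A_b = π·20²/4 = 314.2 mm²; f_rv = 359 × 1000 / (5 × 314.2) = 228.5 MPa.
F'_nt = 1.3 F_nt − (F_nt / φF_nv) f_rv = 1.3·780 − (780/(0.75·469))·228.5 = 507.2 MPa, capped at F_nt → F'_nt = 507.2 MPa.
R_n = F'_nt · A_b · n = 507.2 × 314.2 × 5 / 1000 = 796.7 kN.
Design strength φR_n = 0.75 × 796.7 = 598 kN.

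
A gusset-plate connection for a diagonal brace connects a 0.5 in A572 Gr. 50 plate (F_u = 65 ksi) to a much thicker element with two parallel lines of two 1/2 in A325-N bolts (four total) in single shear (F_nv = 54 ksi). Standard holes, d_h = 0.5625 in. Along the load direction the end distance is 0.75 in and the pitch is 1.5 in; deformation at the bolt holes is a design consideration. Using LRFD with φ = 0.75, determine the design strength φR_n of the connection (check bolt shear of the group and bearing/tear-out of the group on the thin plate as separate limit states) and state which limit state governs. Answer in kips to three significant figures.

Bolt shear: A_b = π·0.5²/4 = 0.1963 in²; R_n = 54 × 0.1963 × 4 × 1 = 42.41 kips → 0.75 × 42.41 = 31.8 kips.
Bearing (1.2 l_c t F_u ≤ 2.4 d t F_u): upper limit = 2.4·0.5·0.5·65 = 39 kips.
  Edge l_c = 0.75 − 0.5625/2 = 0.4688 → r_n = 18.28 kips; interior l_c = 1.5 − 0.5625 = 0.9375 → r_n = 36.56 kips.
  R_n,bearing = 2·18.28 + 2·36.56 = 109.7 kips → 0.75 × 109.7 = 82.3 kips.
Bolt shear governs: 31.8 kips.

31.8 kips (bolt shear governs)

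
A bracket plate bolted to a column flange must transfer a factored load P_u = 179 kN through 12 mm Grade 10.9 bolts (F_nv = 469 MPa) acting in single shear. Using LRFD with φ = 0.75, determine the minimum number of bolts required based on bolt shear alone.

5 bolts

A_b = π·12²/4 = 113.1 mm².
Per-bolt design strength φR_n = 0.75 × 469 × 113.1 × 1 / 1000 = 39.78 kN.
n ≥ 179 / 39.78 = 4.5 → use 5 bolts.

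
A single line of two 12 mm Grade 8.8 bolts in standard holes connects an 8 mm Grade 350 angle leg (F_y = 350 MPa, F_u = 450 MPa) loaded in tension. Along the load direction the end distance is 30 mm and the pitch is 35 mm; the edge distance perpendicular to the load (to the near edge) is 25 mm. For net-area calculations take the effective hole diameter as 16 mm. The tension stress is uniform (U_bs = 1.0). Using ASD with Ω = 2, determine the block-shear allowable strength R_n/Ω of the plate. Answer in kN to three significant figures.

Shear plane L_v = 30 + 1·35 = 65 mm; A_gv = 65 × 8 = 520 mm².
A_nv = (65 − 1.5·16) × 8 = 328 mm².
A_nt = (25 − 0.5·16) × 8 = 136 mm².
0.6 F_u A_nv = 88.56 kN; 0.6 F_y A_gv = 109.2 kN → shear rupture governs the shear term.
R_n = 88.56 + 1.0 × 450 × 136 / 1000 = 149.8 kN.
Allowable strength R_n/Ω = 149.8 / 2 = 74.9 kN.

74.9 kN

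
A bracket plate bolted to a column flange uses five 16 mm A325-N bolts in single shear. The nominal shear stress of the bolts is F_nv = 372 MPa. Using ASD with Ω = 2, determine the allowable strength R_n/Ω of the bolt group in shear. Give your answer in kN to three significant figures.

187 kN

A_b = π × 16² / 4 = 201.1 mm².
R_n = F_nv · A_b · n · n_s = 372 × 201.1 × 5 × 1 / 1000 = 374 kN.
Allowable strength R_n/Ω = 374 / 2 = 187 kN.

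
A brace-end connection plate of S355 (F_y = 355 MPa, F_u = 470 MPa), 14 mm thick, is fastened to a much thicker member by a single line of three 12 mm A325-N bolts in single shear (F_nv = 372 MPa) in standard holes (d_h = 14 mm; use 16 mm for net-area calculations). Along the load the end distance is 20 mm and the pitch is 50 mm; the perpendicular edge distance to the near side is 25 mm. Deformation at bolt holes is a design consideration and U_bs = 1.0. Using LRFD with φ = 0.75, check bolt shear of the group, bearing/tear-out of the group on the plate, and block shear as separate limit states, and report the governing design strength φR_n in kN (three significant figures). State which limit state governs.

94.7 kN (bolt shear governs)

Bolt shear: A_b = π·12²/4 = 113.1 mm²; R_n = 372 × 113.1 × 3 × 1 / 1000 = 126.2 kN → 0.75 × 126.2 = 94.7 kN.
Bearing: edge l_c = 13, r_n = 102.6 kN; interior l_c = 36, r_n = 189.5 kN; R_n = 102.6 + 2·189.5 = 481.7 kN → 361 kN.
Block shear: A_gv = 1680, A_nv = 1120, A_nt = 238 mm²; R_n = min(0.6F_uA_nv, 0.6F_yA_gv) + U_bs·F_u·A_nt = 427.7 kN → 321 kN.
Bolt shear governs: 94.7 kN.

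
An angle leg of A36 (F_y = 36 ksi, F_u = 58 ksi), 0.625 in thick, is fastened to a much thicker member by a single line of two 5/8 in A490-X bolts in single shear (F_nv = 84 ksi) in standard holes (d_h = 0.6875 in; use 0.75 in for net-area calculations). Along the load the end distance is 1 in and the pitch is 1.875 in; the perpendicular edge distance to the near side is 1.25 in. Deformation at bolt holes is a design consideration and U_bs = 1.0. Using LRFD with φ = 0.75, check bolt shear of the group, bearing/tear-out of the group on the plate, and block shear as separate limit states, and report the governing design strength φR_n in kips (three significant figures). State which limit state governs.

Bolt shear: A_b = π·0.625²/4 = 0.3068 in²; R_n = 84 × 0.3068 × 2 × 1 = 51.54 kips → 0.75 × 51.54 = 38.7 kips.
Bearing: edge l_c = 0.6562, r_n = 28.55 kips; interior l_c = 1.188, r_n = 51.66 kips; R_n = 28.55 + 1·51.66 = 80.2 kips → 60.2 kips.
Block shear: A_gv = 1.797, A_nv = 1.094, A_nt = 0.5469 in²; R_n = min(0.6F_uA_nv, 0.6F_yA_gv) + U_bs·F_u·A_nt = 69.78 kips → 52.3 kips.
Bolt shear governs: 38.7 kips.

38.7 kips (bolt shear governs)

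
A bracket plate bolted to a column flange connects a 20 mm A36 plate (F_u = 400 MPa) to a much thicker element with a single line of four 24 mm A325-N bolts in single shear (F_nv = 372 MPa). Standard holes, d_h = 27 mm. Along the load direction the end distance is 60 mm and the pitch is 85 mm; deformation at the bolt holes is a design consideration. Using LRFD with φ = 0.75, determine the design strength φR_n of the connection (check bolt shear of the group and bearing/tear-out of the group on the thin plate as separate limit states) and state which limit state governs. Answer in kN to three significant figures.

505 kN (bolt shear governs)

Bolt shear: A_b = π·24²/4 = 452.4 mm²; R_n = 372 × 452.4 × 4 × 1 / 1000 = 673.2 kN → 0.75 × 673.2 = 505 kN.
Bearing (1.2 l_c t F_u ≤ 2.4 d t F_u): upper limit = 2.4·24·20·400 / 1000 = 460.8 kN.
  Edge l_c = 60 − 27/2 = 46.5 → r_n = 446.4 kN; interior l_c = 85 − 27 = 58 → r_n = 460.8 kN.
  R_n,bearing = 1·446.4 + 3·460.8 = 1829 kN → 0.75 × 1829 = 1370 kN.
Bolt shear governs: 505 kN.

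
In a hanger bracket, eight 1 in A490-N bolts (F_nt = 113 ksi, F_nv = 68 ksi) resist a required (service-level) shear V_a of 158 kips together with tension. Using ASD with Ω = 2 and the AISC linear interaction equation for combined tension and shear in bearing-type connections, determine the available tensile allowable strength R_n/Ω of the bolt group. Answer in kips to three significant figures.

199 kips

A_b = π·1²/4 = 0.7854 in²; f_rv = 158 / (8 × 0.7854) = 25.15 ksi.
F'_nt = 1.3 F_nt − (Ω F_nt / F_nv) f_rv = 1.3·113 − (2·113/68)·25.15 = 63.32 ksi, capped at F_nt → F'_nt = 63.32 ksi.
R_n = F'_nt · A_b · n = 63.32 × 0.7854 × 8 = 397.9 kips.
Allowable strength R_n/Ω = 397.9 / 2 = 199 kips.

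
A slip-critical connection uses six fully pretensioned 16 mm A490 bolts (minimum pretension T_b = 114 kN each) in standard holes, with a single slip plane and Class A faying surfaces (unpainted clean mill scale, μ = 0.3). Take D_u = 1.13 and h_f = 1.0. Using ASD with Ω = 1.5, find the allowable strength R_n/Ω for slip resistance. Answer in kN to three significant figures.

R_n = μ · D_u · h_f · T_b · n_s · n_b = 0.3 × 1.13 × 1.0 × 114 × 1 × 6 = 231.9 kN.
Allowable strength R_n/Ω = 231.9 / 1.5 = 155 kN.

155 kN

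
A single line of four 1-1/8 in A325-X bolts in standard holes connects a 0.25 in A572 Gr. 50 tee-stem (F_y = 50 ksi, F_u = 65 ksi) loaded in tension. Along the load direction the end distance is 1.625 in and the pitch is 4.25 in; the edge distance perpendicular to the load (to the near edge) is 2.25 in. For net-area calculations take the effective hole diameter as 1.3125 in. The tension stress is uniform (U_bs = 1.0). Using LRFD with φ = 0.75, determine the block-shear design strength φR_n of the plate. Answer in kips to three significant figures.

90.9 kips

Shear plane L_v = 1.625 + 3·4.25 = 14.38 in; A_gv = 14.38 × 0.25 = 3.594 in².
A_nv = (14.38 − 3.5·1.3125) × 0.25 = 2.445 in².
A_nt = (2.25 − 0.5·1.3125) × 0.25 = 0.3984 in².
0.6 F_u A_nv = 95.37 kips; 0.6 F_y A_gv = 107.8 kips → shear rupture governs the shear term.
R_n = 95.37 + 1.0 × 65 × 0.3984 = 121.3 kips.
Design strength φR_n = 0.75 × 121.3 = 90.9 kips.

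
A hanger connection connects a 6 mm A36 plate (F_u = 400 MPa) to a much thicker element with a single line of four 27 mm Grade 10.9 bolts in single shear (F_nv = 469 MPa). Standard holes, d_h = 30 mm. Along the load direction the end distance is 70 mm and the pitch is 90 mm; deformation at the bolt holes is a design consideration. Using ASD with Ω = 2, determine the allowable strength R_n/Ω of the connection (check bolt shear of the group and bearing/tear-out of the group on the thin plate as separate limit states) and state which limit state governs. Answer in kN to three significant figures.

311 kN (bearing governs)

Bolt shear: A_b = π·27²/4 = 572.6 mm²; R_n = 469 × 572.6 × 4 × 1 / 1000 = 1074 kN → 1074 / 2 = 537 kN.
Bearing (1.2 l_c t F_u ≤ 2.4 d t F_u): upper limit = 2.4·27·6·400 / 1000 = 155.5 kN.
  Edge l_c = 70 − 30/2 = 55 → r_n = 155.5 kN; interior l_c = 90 − 30 = 60 → r_n = 155.5 kN.
  R_n,bearing = 1·155.5 + 3·155.5 = 622.1 kN → 622.1 / 2 = 311 kN.
Bearing governs: 311 kN.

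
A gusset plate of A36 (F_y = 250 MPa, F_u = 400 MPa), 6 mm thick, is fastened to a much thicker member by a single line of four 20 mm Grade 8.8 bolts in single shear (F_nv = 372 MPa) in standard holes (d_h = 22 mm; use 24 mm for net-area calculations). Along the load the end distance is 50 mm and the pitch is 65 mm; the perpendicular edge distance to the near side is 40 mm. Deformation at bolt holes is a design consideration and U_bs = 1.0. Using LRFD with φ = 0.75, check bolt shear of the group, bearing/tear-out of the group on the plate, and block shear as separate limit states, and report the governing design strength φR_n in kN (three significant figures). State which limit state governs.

216 kN (block shear governs)

Bolt shear: A_b = π·20²/4 = 314.2 mm²; R_n = 372 × 314.2 × 4 × 1 / 1000 = 467.5 kN → 0.75 × 467.5 = 351 kN.
Bearing: edge l_c = 39, r_n = 112.3 kN; interior l_c = 43, r_n = 115.2 kN; R_n = 112.3 + 3·115.2 = 457.9 kN → 343 kN.
Block shear: A_gv = 1470, A_nv = 966, A_nt = 168 mm²; R_n = min(0.6F_uA_nv, 0.6F_yA_gv) + U_bs·F_u·A_nt = 287.7 kN → 216 kN.
Block shear governs: 216 kN.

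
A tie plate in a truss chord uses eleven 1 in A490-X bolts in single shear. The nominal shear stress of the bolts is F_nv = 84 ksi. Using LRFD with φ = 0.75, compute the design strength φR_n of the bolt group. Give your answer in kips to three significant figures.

A_b = π × 1² / 4 = 0.7854 in².
R_n = F_nv · A_b · n · n_s = 84 × 0.7854 × 11 × 1 = 725.7 kips.
Design strength φR_n = 0.75 × 725.7 = 544 kips.

544 kips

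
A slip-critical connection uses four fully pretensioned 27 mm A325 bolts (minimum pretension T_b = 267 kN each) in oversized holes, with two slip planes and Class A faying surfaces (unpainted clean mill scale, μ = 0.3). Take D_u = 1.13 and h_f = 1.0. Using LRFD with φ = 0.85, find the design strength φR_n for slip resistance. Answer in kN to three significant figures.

R_n = μ · D_u · h_f · T_b · n_s · n_b = 0.3 × 1.13 × 1.0 × 267 × 2 × 4 = 724.1 kN.
Design strength φR_n = 0.85 × 724.1 = 615 kN.

615 kN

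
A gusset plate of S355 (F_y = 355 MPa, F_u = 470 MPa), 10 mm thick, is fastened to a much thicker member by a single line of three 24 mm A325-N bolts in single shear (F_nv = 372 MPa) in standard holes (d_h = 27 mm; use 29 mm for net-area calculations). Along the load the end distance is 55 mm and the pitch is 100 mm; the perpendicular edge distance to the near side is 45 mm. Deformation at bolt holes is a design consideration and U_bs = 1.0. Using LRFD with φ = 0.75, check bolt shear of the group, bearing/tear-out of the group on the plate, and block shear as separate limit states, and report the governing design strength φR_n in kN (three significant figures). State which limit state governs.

379 kN (bolt shear governs)

Bolt shear: A_b = π·24²/4 = 452.4 mm²; R_n = 372 × 452.4 × 3 × 1 / 1000 = 504.9 kN → 0.75 × 504.9 = 379 kN.
Bearing: edge l_c = 41.5, r_n = 234.1 kN; interior l_c = 73, r_n = 270.7 kN; R_n = 234.1 + 2·270.7 = 775.5 kN → 582 kN.
Block shear: A_gv = 2550, A_nv = 1825, A_nt = 305 mm²; R_n = min(0.6F_uA_nv, 0.6F_yA_gv) + U_bs·F_u·A_nt = 658 kN → 494 kN.
Bolt shear governs: 379 kN.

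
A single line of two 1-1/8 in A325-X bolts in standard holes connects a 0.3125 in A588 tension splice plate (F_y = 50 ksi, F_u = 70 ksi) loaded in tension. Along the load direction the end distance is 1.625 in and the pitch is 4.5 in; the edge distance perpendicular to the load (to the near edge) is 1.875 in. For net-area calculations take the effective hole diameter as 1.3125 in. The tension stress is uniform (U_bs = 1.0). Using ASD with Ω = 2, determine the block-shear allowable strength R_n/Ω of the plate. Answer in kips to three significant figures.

Shear plane L_v = 1.625 + 1·4.5 = 6.125 in; A_gv = 6.125 × 0.3125 = 1.914 in².
A_nv = (6.125 − 1.5·1.3125) × 0.3125 = 1.299 in².
A_nt = (1.875 − 0.5·1.3125) × 0.3125 = 0.3809 in².
0.6 F_u A_nv = 54.55 kips; 0.6 F_y A_gv = 57.42 kips → shear rupture governs the shear term.
R_n = 54.55 + 1.0 × 70 × 0.3809 = 81.21 kips.
Allowable strength R_n/Ω = 81.21 / 2 = 40.6 kips.

40.6 kips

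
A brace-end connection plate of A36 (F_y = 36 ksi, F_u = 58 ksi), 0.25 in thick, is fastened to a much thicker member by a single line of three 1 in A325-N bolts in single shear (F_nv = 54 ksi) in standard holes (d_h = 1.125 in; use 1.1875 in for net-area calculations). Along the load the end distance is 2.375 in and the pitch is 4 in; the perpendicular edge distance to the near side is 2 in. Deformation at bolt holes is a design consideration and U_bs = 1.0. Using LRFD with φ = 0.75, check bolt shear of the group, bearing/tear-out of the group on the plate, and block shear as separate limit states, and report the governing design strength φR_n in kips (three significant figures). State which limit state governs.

57.3 kips (block shear governs)

Bolt shear: A_b = π·1²/4 = 0.7854 in²; R_n = 54 × 0.7854 × 3 × 1 = 127.2 kips → 0.75 × 127.2 = 95.4 kips.
Bearing: edge l_c = 1.812, r_n = 31.54 kips; interior l_c = 2.875, r_n = 34.8 kips; R_n = 31.54 + 2·34.8 = 101.1 kips → 75.9 kips.
Block shear: A_gv = 2.594, A_nv = 1.852, A_nt = 0.3516 in²; R_n = min(0.6F_uA_nv, 0.6F_yA_gv) + U_bs·F_u·A_nt = 76.42 kips → 57.3 kips.
Block shear governs: 57.3 kips.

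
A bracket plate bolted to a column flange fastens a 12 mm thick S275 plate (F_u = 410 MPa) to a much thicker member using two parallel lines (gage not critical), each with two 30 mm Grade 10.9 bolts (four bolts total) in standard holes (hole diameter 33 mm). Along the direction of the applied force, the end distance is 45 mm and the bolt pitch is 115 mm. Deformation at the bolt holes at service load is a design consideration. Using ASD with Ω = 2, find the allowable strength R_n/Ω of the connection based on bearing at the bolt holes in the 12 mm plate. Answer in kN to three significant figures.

523 kN

Per bolt r_n = 1.2 l_c t F_u ≤ 2.4 d t F_u; upper limit = 2.4 × 30 × 12 × 410 / 1000 = 354.2 kN.
Edge bolt: l_c = 45 − 33/2 = 28.5 mm → 1.2 × 28.5 × 12 × 410 / 1000 = 168.3 → r_n = 168.3 kN.
Interior bolts: l_c = 115 − 33 = 82 mm → 1.2 × 82 × 12 × 410 / 1000 = 484.1 → r_n = 354.2 kN.
R_n = 2 × 168.3 + 2 × 354.2 = 1045 kN.
Allowable strength R_n/Ω = 1045 / 2 = 523 kN.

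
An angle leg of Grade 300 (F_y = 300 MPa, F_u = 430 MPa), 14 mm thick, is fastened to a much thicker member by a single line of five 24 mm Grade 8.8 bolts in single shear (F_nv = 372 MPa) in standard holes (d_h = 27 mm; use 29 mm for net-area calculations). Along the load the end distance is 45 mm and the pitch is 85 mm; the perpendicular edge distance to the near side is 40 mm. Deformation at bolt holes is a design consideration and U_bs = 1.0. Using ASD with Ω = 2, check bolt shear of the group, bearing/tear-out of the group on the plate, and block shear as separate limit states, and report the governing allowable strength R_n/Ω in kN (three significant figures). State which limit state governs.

421 kN (bolt shear governs)

Bolt shear: A_b = π·24²/4 = 452.4 mm²; R_n = 372 × 452.4 × 5 × 1 / 1000 = 841.4 kN → 841.4 / 2 = 421 kN.
Bearing: edge l_c = 31.5, r_n = 227.6 kN; interior l_c = 58, r_n = 346.8 kN; R_n = 227.6 + 4·346.8 = 1615 kN → 807 kN.
Block shear: A_gv = 5390, A_nv = 3563, A_nt = 357 mm²; R_n = min(0.6F_uA_nv, 0.6F_yA_gv) + U_bs·F_u·A_nt = 1073 kN → 536 kN.
Bolt shear governs: 421 kN.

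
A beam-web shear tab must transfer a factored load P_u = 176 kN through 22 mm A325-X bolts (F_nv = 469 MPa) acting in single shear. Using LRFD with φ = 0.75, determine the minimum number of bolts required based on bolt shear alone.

A_b = π·22²/4 = 380.1 mm².
Per-bolt design strength φR_n = 0.75 × 469 × 380.1 × 1 / 1000 = 133.7 kN.
n ≥ 176 / 133.7 = 1.316 → use 2 bolts.

2 bolts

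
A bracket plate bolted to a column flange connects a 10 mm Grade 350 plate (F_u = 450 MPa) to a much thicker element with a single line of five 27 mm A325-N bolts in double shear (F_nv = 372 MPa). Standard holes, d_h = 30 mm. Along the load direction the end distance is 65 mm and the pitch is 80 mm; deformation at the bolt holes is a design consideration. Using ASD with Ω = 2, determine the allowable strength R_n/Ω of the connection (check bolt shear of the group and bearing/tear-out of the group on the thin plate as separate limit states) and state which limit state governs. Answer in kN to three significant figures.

Bolt shear: A_b = π·27²/4 = 572.6 mm²; R_n = 372 × 572.6 × 5 × 2 / 1000 = 2130 kN → 2130 / 2 = 1060 kN.
Bearing (1.2 l_c t F_u ≤ 2.4 d t F_u): upper limit = 2.4·27·10·450 / 1000 = 291.6 kN.
  Edge l_c = 65 − 30/2 = 50 → r_n = 270 kN; interior l_c = 80 − 30 = 50 → r_n = 270 kN.
  R_n,bearing = 1·270 + 4·270 = 1350 kN → 1350 / 2 = 675 kN.
Bearing governs: 675 kN.

675 kN (bearing governs)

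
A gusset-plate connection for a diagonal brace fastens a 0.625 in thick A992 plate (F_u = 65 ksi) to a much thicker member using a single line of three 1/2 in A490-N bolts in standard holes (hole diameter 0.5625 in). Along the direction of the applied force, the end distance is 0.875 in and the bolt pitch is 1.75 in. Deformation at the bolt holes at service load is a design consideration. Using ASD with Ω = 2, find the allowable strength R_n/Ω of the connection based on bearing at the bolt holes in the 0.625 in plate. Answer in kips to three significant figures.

Per bolt r_n = 1.2 l_c t F_u ≤ 2.4 d t F_u; upper limit = 2.4 × 0.5 × 0.625 × 65 = 48.75 kips.
Edge bolt: l_c = 0.875 − 0.5625/2 = 0.5938 in → 1.2 × 0.5938 × 0.625 × 65 = 28.95 → r_n = 28.95 kips.
Interior bolts: l_c = 1.75 − 0.5625 = 1.188 in → 1.2 × 1.188 × 0.625 × 65 = 57.89 → r_n = 48.75 kips.
R_n = 1 × 28.95 + 2 × 48.75 = 126.4 kips.
Allowable strength R_n/Ω = 126.4 / 2 = 63.2 kips.

63.2 kips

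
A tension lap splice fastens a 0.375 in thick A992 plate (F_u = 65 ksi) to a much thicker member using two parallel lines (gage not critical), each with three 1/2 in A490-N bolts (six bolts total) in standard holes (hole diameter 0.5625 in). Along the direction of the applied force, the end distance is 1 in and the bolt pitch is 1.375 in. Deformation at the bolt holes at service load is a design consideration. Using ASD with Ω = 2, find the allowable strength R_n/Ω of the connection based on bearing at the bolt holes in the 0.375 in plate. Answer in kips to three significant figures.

68.6 kips

Per bolt r_n = 1.2 l_c t F_u ≤ 2.4 d t F_u; upper limit = 2.4 × 0.5 × 0.375 × 65 = 29.25 kips.
Edge bolt: l_c = 1 − 0.5625/2 = 0.7188 in → 1.2 × 0.7188 × 0.375 × 65 = 21.02 → r_n = 21.02 kips.
Interior bolts: l_c = 1.375 − 0.5625 = 0.8125 in → 1.2 × 0.8125 × 0.375 × 65 = 23.77 → r_n = 23.77 kips.
R_n = 2 × 21.02 + 4 × 23.77 = 137.1 kips.
Allowable strength R_n/Ω = 137.1 / 2 = 68.6 kips.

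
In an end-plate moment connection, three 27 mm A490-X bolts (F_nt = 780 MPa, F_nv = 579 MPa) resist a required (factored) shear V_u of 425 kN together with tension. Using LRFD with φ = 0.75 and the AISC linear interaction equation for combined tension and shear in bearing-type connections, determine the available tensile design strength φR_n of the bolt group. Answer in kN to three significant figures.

A_b = π·27²/4 = 572.6 mm²; f_rv = 425 × 1000 / (3 × 572.6) = 247.4 MPa.
F'_nt = 1.3 F_nt − (F_nt / φF_nv) f_rv = 1.3·780 − (780/(0.75·579))·247.4 = 569.6 MPa, capped at F_nt → F'_nt = 569.6 MPa.
R_n = F'_nt · A_b · n = 569.6 × 572.6 × 3 / 1000 = 978.3 kN.
Design strength φR_n = 0.75 × 978.3 = 734 kN.

734 kN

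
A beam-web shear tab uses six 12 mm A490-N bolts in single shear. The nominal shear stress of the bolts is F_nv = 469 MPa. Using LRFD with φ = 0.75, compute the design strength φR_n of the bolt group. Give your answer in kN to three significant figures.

239 kN

A_b = π × 12² / 4 = 113.1 mm².
R_n = F_nv · A_b · n · n_s = 469 × 113.1 × 6 × 1 / 1000 = 318.3 kN.
Design strength φR_n = 0.75 × 318.3 = 239 kN.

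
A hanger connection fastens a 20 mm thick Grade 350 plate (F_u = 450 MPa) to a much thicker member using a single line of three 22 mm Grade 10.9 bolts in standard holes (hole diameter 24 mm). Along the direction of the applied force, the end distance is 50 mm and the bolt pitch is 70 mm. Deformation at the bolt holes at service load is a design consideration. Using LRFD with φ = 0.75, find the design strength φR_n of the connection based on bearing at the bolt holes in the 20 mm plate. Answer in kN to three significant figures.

1020 kN

Per bolt r_n = 1.2 l_c t F_u ≤ 2.4 d t F_u; upper limit = 2.4 × 22 × 20 × 450 / 1000 = 475.2 kN.
Edge bolt: l_c = 50 − 24/2 = 38 mm → 1.2 × 38 × 20 × 450 / 1000 = 410.4 → r_n = 410.4 kN.
Interior bolts: l_c = 70 − 24 = 46 mm → 1.2 × 46 × 20 × 450 / 1000 = 496.8 → r_n = 475.2 kN.
R_n = 1 × 410.4 + 2 × 475.2 = 1361 kN.
Design strength φR_n = 0.75 × 1361 = 1020 kN.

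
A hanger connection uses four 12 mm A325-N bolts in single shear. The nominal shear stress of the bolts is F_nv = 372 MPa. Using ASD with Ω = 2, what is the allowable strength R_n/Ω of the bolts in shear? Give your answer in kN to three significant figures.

A_b = π × 12² / 4 = 113.1 mm².
R_n = F_nv · A_b · n · n_s = 372 × 113.1 × 4 × 1 / 1000 = 168.3 kN.
Allowable strength R_n/Ω = 168.3 / 2 = 84.1 kN.

84.1 kN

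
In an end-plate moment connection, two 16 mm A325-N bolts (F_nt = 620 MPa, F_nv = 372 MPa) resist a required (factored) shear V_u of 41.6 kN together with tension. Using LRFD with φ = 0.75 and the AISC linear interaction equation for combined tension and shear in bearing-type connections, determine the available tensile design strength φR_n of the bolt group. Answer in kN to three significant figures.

A_b = π·16²/4 = 201.1 mm²; f_rv = 41.6 × 1000 / (2 × 201.1) = 103.5 MPa.
F'_nt = 1.3 F_nt − (F_nt / φF_nv) f_rv = 1.3·620 − (620/(0.75·372))·103.5 = 576.1 MPa, capped at F_nt → F'_nt = 576.1 MPa.
R_n = F'_nt · A_b · n = 576.1 × 201.1 × 2 / 1000 = 231.7 kN.
Design strength φR_n = 0.75 × 231.7 = 174 kN.

174 kN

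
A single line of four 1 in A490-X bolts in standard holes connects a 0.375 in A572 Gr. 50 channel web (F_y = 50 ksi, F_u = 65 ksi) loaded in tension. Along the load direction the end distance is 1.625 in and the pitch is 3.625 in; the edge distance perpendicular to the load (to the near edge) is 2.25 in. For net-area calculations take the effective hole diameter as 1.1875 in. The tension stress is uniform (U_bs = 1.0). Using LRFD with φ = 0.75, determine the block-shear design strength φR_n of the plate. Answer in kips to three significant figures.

Shear plane L_v = 1.625 + 3·3.625 = 12.5 in; A_gv = 12.5 × 0.375 = 4.688 in².
A_nv = (12.5 − 3.5·1.1875) × 0.375 = 3.129 in².
A_nt = (2.25 − 0.5·1.1875) × 0.375 = 0.6211 in².
0.6 F_u A_nv = 122 kips; 0.6 F_y A_gv = 140.6 kips → shear rupture governs the shear term.
R_n = 122 + 1.0 × 65 × 0.6211 = 162.4 kips.
Design strength φR_n = 0.75 × 162.4 = 122 kips.

122 kips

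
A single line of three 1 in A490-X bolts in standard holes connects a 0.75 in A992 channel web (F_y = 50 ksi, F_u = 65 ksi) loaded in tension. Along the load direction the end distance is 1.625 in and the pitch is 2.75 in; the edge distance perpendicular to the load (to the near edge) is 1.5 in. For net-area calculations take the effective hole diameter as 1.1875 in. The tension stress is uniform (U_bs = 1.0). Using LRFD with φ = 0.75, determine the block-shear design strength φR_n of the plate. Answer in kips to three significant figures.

Shear plane L_v = 1.625 + 2·2.75 = 7.125 in; A_gv = 7.125 × 0.75 = 5.344 in².
A_nv = (7.125 − 2.5·1.1875) × 0.75 = 3.117 in².
A_nt = (1.5 − 0.5·1.1875) × 0.75 = 0.6797 in².
0.6 F_u A_nv = 121.6 kips; 0.6 F_y A_gv = 160.3 kips → shear rupture governs the shear term.
R_n = 121.6 + 1.0 × 65 × 0.6797 = 165.8 kips.
Design strength φR_n = 0.75 × 165.8 = 124 kips.

124 kips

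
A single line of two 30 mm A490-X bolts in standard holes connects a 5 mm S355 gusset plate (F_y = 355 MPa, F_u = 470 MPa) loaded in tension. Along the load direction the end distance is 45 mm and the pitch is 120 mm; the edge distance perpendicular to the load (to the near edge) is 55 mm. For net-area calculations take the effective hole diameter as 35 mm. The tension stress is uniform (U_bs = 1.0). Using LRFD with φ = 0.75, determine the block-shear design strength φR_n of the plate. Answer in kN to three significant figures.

Shear plane L_v = 45 + 1·120 = 165 mm; A_gv = 165 × 5 = 825 mm².
A_nv = (165 − 1.5·35) × 5 = 562.5 mm².
A_nt = (55 − 0.5·35) × 5 = 187.5 mm².
0.6 F_u A_nv = 158.6 kN; 0.6 F_y A_gv = 175.7 kN → shear rupture governs the shear term.
R_n = 158.6 + 1.0 × 470 × 187.5 / 1000 = 246.8 kN.
Design strength φR_n = 0.75 × 246.8 = 185 kN.

185 kN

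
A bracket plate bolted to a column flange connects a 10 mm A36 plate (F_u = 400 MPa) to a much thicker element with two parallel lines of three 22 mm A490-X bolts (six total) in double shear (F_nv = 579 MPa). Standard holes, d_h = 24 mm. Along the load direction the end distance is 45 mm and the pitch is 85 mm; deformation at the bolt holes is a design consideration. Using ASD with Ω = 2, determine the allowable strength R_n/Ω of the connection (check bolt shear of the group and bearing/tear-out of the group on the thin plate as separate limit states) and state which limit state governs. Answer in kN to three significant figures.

Bolt shear: A_b = π·22²/4 = 380.1 mm²; R_n = 579 × 380.1 × 6 × 2 / 1000 = 2641 kN → 2641 / 2 = 1320 kN.
Bearing (1.2 l_c t F_u ≤ 2.4 d t F_u): upper limit = 2.4·22·10·400 / 1000 = 211.2 kN.
  Edge l_c = 45 − 24/2 = 33 → r_n = 158.4 kN; interior l_c = 85 − 24 = 61 → r_n = 211.2 kN.
  R_n,bearing = 2·158.4 + 4·211.2 = 1162 kN → 1162 / 2 = 581 kN.
Bearing governs: 581 kN.

581 kN (bearing governs)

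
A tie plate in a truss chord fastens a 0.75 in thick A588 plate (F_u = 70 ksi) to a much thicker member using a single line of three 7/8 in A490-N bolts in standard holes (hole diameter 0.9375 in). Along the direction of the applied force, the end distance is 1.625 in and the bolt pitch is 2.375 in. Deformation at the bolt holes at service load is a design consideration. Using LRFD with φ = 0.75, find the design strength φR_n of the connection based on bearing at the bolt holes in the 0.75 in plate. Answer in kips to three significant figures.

190 kips

Per bolt r_n = 1.2 l_c t F_u ≤ 2.4 d t F_u; upper limit = 2.4 × 0.875 × 0.75 × 70 = 110.3 kips.
Edge bolt: l_c = 1.625 − 0.9375/2 = 1.156 in → 1.2 × 1.156 × 0.75 × 70 = 72.84 → r_n = 72.84 kips.
Interior bolts: l_c = 2.375 − 0.9375 = 1.438 in → 1.2 × 1.438 × 0.75 × 70 = 90.56 → r_n = 90.56 kips.
R_n = 1 × 72.84 + 2 × 90.56 = 254 kips.
Design strength φR_n = 0.75 × 254 = 190 kips.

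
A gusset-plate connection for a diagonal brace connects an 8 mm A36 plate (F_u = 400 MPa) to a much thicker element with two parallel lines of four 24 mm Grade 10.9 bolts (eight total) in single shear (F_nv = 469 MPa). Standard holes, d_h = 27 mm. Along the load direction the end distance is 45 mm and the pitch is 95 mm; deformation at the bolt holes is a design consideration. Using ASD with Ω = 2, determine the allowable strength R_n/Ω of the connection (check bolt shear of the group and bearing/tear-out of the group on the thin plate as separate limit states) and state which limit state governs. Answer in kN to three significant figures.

674 kN (bearing governs)

Bolt shear: A_b = π·24²/4 = 452.4 mm²; R_n = 469 × 452.4 × 8 × 1 / 1000 = 1697 kN → 1697 / 2 = 849 kN.
Bearing (1.2 l_c t F_u ≤ 2.4 d t F_u): upper limit = 2.4·24·8·400 / 1000 = 184.3 kN.
  Edge l_c = 45 − 27/2 = 31.5 → r_n = 121 kN; interior l_c = 95 − 27 = 68 → r_n = 184.3 kN.
  R_n,bearing = 2·121 + 6·184.3 = 1348 kN → 1348 / 2 = 674 kN.
Bearing governs: 674 kN.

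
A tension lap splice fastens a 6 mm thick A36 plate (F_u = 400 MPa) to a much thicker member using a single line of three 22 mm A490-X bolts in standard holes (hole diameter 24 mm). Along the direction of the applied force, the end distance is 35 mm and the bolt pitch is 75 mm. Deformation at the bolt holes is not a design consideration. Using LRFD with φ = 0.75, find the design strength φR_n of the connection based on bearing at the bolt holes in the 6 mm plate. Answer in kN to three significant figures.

300 kN

Per bolt r_n = 1.5 l_c t F_u ≤ 3.0 d t F_u; upper limit = 3.0 × 22 × 6 × 400 / 1000 = 158.4 kN.
Edge bolt: l_c = 35 − 24/2 = 23 mm → 1.5 × 23 × 6 × 400 / 1000 = 82.8 → r_n = 82.8 kN.
Interior bolts: l_c = 75 − 24 = 51 mm → 1.5 × 51 × 6 × 400 / 1000 = 183.6 → r_n = 158.4 kN.
R_n = 1 × 82.8 + 2 × 158.4 = 399.6 kN.
Design strength φR_n = 0.75 × 399.6 = 300 kN.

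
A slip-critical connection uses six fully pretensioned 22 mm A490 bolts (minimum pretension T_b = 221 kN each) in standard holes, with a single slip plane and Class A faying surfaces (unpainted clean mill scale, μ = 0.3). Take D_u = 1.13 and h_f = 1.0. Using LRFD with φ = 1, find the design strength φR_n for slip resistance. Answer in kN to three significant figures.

R_n = μ · D_u · h_f · T_b · n_s · n_b = 0.3 × 1.13 × 1.0 × 221 × 1 × 6 = 449.5 kN.
Design strength φR_n = 1 × 449.5 = 450 kN.

450 kN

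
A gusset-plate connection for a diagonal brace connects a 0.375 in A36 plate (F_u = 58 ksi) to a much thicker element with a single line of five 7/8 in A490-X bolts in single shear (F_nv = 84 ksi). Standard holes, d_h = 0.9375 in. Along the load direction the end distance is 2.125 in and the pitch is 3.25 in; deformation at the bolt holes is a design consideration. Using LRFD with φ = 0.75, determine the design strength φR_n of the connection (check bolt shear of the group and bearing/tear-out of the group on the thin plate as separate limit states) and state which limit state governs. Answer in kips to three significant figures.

169 kips (bearing governs)

Bolt shear: A_b = π·0.875²/4 = 0.6013 in²; R_n = 84 × 0.6013 × 5 × 1 = 252.6 kips → 0.75 × 252.6 = 189 kips.
Bearing (1.2 l_c t F_u ≤ 2.4 d t F_u): upper limit = 2.4·0.875·0.375·58 = 45.68 kips.
  Edge l_c = 2.125 − 0.9375/2 = 1.656 → r_n = 43.23 kips; interior l_c = 3.25 − 0.9375 = 2.312 → r_n = 45.68 kips.
  R_n,bearing = 1·43.23 + 4·45.68 = 225.9 kips → 0.75 × 225.9 = 169 kips.
Bearing governs: 169 kips.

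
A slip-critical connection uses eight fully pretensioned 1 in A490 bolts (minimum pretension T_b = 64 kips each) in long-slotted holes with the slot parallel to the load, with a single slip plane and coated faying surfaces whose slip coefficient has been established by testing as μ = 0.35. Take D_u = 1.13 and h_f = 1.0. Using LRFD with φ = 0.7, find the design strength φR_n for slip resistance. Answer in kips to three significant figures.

R_n = μ · D_u · h_f · T_b · n_s · n_b = 0.35 × 1.13 × 1.0 × 64 × 1 × 8 = 202.5 kips.
Design strength φR_n = 0.7 × 202.5 = 142 kips.

142 kips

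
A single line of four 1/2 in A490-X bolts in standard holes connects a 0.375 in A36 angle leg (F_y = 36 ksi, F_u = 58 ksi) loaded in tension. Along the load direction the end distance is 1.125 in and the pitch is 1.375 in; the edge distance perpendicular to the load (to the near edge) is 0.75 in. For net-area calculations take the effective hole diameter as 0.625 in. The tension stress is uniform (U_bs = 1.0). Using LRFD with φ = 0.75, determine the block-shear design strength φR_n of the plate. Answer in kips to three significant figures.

Shear plane L_v = 1.125 + 3·1.375 = 5.25 in; A_gv = 5.25 × 0.375 = 1.969 in².
A_nv = (5.25 − 3.5·0.625) × 0.375 = 1.148 in².
A_nt = (0.75 − 0.5·0.625) × 0.375 = 0.1641 in².
0.6 F_u A_nv = 39.97 kips; 0.6 F_y A_gv = 42.52 kips → shear rupture governs the shear term.
R_n = 39.97 + 1.0 × 58 × 0.1641 = 49.48 kips.
Design strength φR_n = 0.75 × 49.48 = 37.1 kips.

37.1 kips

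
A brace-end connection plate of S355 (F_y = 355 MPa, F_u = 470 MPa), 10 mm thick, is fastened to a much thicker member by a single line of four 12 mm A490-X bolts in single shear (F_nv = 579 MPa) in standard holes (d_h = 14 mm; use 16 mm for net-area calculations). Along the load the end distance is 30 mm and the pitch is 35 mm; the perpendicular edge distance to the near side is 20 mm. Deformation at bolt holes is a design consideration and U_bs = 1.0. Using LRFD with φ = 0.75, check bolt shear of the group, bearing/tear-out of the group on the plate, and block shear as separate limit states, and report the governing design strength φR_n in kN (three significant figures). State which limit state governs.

Bolt shear: A_b = π·12²/4 = 113.1 mm²; R_n = 579 × 113.1 × 4 × 1 / 1000 = 261.9 kN → 0.75 × 261.9 = 196 kN.
Bearing: edge l_c = 23, r_n = 129.7 kN; interior l_c = 21, r_n = 118.4 kN; R_n = 129.7 + 3·118.4 = 485 kN → 364 kN.
Block shear: A_gv = 1350, A_nv = 790, A_nt = 120 mm²; R_n = min(0.6F_uA_nv, 0.6F_yA_gv) + U_bs·F_u·A_nt = 279.2 kN → 209 kN.
Bolt shear governs: 196 kN.

196 kN (bolt shear governs)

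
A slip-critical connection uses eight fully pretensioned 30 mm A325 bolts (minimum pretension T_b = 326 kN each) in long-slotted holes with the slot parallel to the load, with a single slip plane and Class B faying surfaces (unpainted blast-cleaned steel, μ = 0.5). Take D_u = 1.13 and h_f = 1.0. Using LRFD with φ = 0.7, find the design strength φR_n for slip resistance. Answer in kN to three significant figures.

1030 kN

R_n = μ · D_u · h_f · T_b · n_s · n_b = 0.5 × 1.13 × 1.0 × 326 × 1 × 8 = 1474 kN.
Design strength φR_n = 0.7 × 1474 = 1030 kN.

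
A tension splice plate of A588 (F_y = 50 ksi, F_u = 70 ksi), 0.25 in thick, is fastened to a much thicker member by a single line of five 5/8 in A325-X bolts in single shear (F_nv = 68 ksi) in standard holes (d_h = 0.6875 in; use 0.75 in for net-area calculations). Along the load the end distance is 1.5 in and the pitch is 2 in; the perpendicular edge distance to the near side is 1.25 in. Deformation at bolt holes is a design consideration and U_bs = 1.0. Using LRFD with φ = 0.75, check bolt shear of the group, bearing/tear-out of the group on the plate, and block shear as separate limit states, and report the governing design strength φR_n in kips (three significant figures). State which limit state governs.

Bolt shear: A_b = π·0.625²/4 = 0.3068 in²; R_n = 68 × 0.3068 × 5 × 1 = 104.3 kips → 0.75 × 104.3 = 78.2 kips.
Bearing: edge l_c = 1.156, r_n = 24.28 kips; interior l_c = 1.312, r_n = 26.25 kips; R_n = 24.28 + 4·26.25 = 129.3 kips → 97 kips.
Block shear: A_gv = 2.375, A_nv = 1.531, A_nt = 0.2188 in²; R_n = min(0.6F_uA_nv, 0.6F_yA_gv) + U_bs·F_u·A_nt = 79.62 kips → 59.7 kips.
Block shear governs: 59.7 kips.

59.7 kips (block shear governs)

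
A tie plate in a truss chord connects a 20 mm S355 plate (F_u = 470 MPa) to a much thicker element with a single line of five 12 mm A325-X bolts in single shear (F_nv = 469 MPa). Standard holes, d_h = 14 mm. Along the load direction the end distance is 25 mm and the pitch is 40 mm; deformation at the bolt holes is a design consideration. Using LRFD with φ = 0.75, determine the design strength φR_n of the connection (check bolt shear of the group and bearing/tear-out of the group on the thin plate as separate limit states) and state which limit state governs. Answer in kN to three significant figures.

199 kN (bolt shear governs)

Bolt shear: A_b = π·12²/4 = 113.1 mm²; R_n = 469 × 113.1 × 5 × 1 / 1000 = 265.2 kN → 0.75 × 265.2 = 199 kN.
Bearing (1.2 l_c t F_u ≤ 2.4 d t F_u): upper limit = 2.4·12·20·470 / 1000 = 270.7 kN.
  Edge l_c = 25 − 14/2 = 18 → r_n = 203 kN; interior l_c = 40 − 14 = 26 → r_n = 270.7 kN.
  R_n,bearing = 1·203 + 4·270.7 = 1286 kN → 0.75 × 1286 = 964 kN.
Bolt shear governs: 199 kN.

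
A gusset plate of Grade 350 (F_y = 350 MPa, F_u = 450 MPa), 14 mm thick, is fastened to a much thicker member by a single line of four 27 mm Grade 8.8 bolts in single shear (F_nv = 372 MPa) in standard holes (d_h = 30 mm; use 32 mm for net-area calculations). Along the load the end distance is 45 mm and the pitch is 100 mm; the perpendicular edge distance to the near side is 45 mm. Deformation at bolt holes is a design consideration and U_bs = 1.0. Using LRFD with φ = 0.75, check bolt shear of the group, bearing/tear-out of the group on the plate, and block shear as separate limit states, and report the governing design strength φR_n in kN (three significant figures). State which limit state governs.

639 kN (bolt shear governs)

Bolt shear: A_b = π·27²/4 = 572.6 mm²; R_n = 372 × 572.6 × 4 × 1 / 1000 = 852 kN → 0.75 × 852 = 639 kN.
Bearing: edge l_c = 30, r_n = 226.8 kN; interior l_c = 70, r_n = 408.2 kN; R_n = 226.8 + 3·408.2 = 1452 kN → 1090 kN.
Block shear: A_gv = 4830, A_nv = 3262, A_nt = 406 mm²; R_n = min(0.6F_uA_nv, 0.6F_yA_gv) + U_bs·F_u·A_nt = 1063 kN → 798 kN.
Bolt shear governs: 639 kN.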